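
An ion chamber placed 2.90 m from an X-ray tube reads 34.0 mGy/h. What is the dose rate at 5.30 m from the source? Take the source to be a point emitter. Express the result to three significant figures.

Since intensity falls as 1/r², scaling from 2.90 m to 5.30 m:
34.0 × (2.90/5.30)² = 34.0 × 0.2994 = 10.18 mGy/h.

10.2 mGy/h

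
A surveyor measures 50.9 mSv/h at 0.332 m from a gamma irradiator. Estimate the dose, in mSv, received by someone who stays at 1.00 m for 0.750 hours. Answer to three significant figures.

4.21 mSv

By the inverse-square law, rate at 1.00 m:
(0.332/1.00)² = 0.1102, so 50.9 × 0.1102 = 5.609 mSv/h.
Dose = rate × time = 5.609 mSv/h × 0.7500 h = 4.207 mSv.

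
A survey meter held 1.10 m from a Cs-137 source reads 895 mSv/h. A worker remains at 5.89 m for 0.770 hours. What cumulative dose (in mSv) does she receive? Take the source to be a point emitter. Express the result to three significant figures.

24.0 mSv

Applying the 1/r² law, rate at 5.89 m:
895 × (1.10/5.89)² = 895 × 0.03488 = 31.22 mSv/h.
Dose = rate × time = 31.22 mSv/h × 0.7700 h = 24.04 mSv.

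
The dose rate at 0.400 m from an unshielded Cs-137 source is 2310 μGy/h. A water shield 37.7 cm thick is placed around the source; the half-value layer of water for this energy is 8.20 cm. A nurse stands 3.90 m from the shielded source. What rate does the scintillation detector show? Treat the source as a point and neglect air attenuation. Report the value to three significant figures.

Distance alone: (0.400/3.90)² = 0.01052, so 2310 × 0.01052 = 24.30 μGy/h.
Shield: 37.7/8.20 = 4.598 half-value layers → attenuation 2^(−4.598) = 0.04129.
Combined: 24.30 × 0.04129 = 1.003 μGy/h.

1.00 μGy/h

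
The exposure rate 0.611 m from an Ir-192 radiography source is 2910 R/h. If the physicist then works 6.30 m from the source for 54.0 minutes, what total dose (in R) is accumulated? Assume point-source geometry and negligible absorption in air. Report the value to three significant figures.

24.6 R

By the inverse-square law, rate at 6.30 m:
2910 × (0.611/6.30)² = 2910 × 0.009406 = 27.37 R/h.
Dose = rate × time = 27.37 R/h × 0.9000 h = 24.63 R.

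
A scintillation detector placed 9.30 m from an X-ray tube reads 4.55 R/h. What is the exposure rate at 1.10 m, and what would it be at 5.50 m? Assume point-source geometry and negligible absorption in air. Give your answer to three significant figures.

325 R/h; 13.0 R/h

Since intensity falls as 1/r²,
At 1.10 m: 4.55 × (9.30/1.10)² = 4.55 × 71.48 = 325.2 R/h
At 5.50 m: (1.10/5.50)² = 0.04000, so 325.2 × 0.04000 = 13.01 R/h.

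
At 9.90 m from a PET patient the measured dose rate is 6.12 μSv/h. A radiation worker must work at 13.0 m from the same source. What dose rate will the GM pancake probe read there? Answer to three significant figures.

Using I₁d₁² = I₂d₂², scaling from 9.90 m to 13.0 m:
6.12 × (9.90/13.0)² = 6.12 × 0.5799 = 3.549 μSv/h.

3.55 μSv/h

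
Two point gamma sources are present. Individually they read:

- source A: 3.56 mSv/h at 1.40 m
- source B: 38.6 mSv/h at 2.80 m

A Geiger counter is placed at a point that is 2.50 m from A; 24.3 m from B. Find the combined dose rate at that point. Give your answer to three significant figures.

1.63 mSv/h

By superposition, sum each source's inverse-square contribution:
A: 3.56 × (1.40/2.50)² = 1.116 mSv/h
B: 38.6 × (2.80/24.3)² = 0.5125 mSv/h
Total = 1.116 + 0.5125 = 1.629 mSv/h.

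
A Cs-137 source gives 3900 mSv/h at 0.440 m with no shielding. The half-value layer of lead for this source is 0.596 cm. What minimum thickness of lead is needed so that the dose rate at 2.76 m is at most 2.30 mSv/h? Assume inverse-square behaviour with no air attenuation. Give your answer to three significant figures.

3.24 cm

At 2.76 m, distance alone gives (0.440/2.76)² = 0.02541, so 3900 × 0.02541 = 99.10 mSv/h.
Further attenuation needed: 99.10/2.30 = 43.09.
n = log₂(43.09) = 5.429 half-value layers.
Thickness = 5.429 × 0.596 cm = 3.236 cm.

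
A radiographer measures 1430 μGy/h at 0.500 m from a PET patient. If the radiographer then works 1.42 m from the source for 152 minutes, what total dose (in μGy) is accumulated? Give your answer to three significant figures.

449 μGy

Intensity scales as (d₁/d₂)², so rate at 1.42 m:
1430 × (0.500/1.42)² = 1430 × 0.1240 = 177.3 μGy/h.
Dose = rate × time = 177.3 μGy/h × 2.533 h = 449.1 μGy.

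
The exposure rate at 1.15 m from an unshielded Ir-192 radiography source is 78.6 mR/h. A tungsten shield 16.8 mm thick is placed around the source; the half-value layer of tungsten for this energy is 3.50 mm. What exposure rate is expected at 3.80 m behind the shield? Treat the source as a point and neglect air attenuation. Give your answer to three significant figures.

Distance alone: (1.15/3.80)² = 0.09159, so 78.6 × 0.09159 = 7.199 mR/h.
Shield: 16.8/3.50 = 4.800 half-value layers → attenuation 2^(−4.800) = 0.03590.
Combined: 7.199 × 0.03590 = 0.2584 mR/h.

0.258 mR/h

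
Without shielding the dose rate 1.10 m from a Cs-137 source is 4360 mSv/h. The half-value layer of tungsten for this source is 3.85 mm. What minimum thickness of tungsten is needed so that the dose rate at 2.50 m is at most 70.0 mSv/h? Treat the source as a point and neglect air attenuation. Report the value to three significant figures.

At 2.50 m, distance alone gives (1.10/2.50)² = 0.1936, so 4360 × 0.1936 = 844.1 mSv/h.
Further attenuation needed: 844.1/70.0 = 12.06.
n = log₂(12.06) = 3.592 half-value layers.
Thickness = 3.592 × 3.85 mm = 13.83 mm.

13.8 mm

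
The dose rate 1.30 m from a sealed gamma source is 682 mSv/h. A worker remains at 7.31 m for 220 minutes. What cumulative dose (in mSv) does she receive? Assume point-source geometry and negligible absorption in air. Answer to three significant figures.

79.1 mSv

Since intensity falls as 1/r², rate at 7.31 m:
(1.30/7.31)² = 0.03163, so 682 × 0.03163 = 21.57 mSv/h.
Dose = rate × time = 21.57 mSv/h × 3.667 h = 79.10 mSv.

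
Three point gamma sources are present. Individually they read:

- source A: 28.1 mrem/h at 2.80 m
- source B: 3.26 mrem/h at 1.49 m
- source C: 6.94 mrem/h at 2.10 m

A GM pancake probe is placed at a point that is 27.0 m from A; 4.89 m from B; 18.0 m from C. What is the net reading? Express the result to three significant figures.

0.699 mrem/h

By superposition, sum each source's inverse-square contribution:
A: 28.1 × (2.80/27.0)² = 0.3022 mrem/h
B: 3.26 × (1.49/4.89)² = 0.3027 mrem/h
C: 6.94 × (2.10/18.0)² = 0.09446 mrem/h
Total = 0.3022 + 0.3027 + 0.09446 = 0.6994 mrem/h.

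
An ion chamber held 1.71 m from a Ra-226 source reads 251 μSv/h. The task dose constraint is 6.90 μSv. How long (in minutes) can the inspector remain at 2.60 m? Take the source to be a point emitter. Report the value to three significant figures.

3.81 min

By the inverse-square law, rate at 2.60 m:
251 × (1.71/2.60)² = 251 × 0.4326 = 108.6 μSv/h.
Stay time = 6.90 μSv ÷ 108.6 μSv/h = 0.06354 h = 3.812 min.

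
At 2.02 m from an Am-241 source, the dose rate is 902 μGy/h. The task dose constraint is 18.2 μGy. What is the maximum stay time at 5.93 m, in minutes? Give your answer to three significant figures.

10.4 min

By the inverse-square law, rate at 5.93 m:
902 × (2.02/5.93)² = 902 × 0.1160 = 104.6 μGy/h.
Stay time = 18.2 μGy ÷ 104.6 μGy/h = 0.1740 h = 10.44 min.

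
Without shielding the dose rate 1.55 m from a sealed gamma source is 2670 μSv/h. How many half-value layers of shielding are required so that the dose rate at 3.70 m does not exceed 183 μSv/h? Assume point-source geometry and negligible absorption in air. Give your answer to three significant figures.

1.36 half-value layers

At 3.70 m, distance alone gives (1.55/3.70)² = 0.1755, so 2670 × 0.1755 = 468.6 μSv/h.
Further attenuation needed: 468.6/183 = 2.561.
n = log₂(2.561) = 1.357 half-value layers.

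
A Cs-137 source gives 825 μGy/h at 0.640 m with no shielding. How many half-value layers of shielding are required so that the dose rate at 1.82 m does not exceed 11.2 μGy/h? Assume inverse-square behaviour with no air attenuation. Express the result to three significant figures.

At 1.82 m, distance alone gives (0.640/1.82)² = 0.1237, so 825 × 0.1237 = 102.1 μGy/h.
Further attenuation needed: 102.1/11.2 = 9.116.
n = log₂(9.116) = 3.188 half-value layers.

3.19 half-value layers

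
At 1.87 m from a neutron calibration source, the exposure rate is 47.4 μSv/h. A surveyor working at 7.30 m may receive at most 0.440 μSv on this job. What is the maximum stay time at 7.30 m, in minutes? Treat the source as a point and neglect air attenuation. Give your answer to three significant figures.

Applying the 1/r² law, rate at 7.30 m:
(1.87/7.30)² = 0.06562, so 47.4 × 0.06562 = 3.110 μSv/h.
Stay time = 0.440 μSv ÷ 3.110 μSv/h = 0.1415 h = 8.490 min.

8.49 min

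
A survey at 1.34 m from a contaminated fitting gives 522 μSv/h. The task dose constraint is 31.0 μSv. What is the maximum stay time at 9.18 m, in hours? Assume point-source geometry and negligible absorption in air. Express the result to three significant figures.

2.79 h

Since intensity falls as 1/r², rate at 9.18 m:
522 × (1.34/9.18)² = 522 × 0.02131 = 11.12 μSv/h.
Stay time = 31.0 μSv ÷ 11.12 μSv/h = 2.788 h.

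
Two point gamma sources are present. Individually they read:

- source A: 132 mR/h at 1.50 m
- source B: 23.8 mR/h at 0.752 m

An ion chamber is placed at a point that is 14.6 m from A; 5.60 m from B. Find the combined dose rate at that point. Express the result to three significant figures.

1.82 mR/h

By superposition, sum each source's inverse-square contribution:
A: 132 × (1.50/14.6)² = 1.393 mR/h
B: 23.8 × (0.752/5.60)² = 0.4292 mR/h
Total = 1.393 + 0.4292 = 1.822 mR/h.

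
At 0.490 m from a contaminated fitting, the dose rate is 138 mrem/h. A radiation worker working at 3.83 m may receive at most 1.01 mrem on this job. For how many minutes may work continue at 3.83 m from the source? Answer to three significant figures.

By the inverse-square law, rate at 3.83 m:
(0.490/3.83)² = 0.01637, so 138 × 0.01637 = 2.259 mrem/h.
Stay time = 1.01 mrem ÷ 2.259 mrem/h = 0.4471 h = 26.83 min.

26.8 min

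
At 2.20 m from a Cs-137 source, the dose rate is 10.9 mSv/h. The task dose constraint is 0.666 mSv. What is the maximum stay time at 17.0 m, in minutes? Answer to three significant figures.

219 min

Using I₁d₁² = I₂d₂², rate at 17.0 m:
(2.20/17.0)² = 0.01675, so 10.9 × 0.01675 = 0.1826 mSv/h.
Stay time = 0.666 mSv ÷ 0.1826 mSv/h = 3.647 h = 218.8 min.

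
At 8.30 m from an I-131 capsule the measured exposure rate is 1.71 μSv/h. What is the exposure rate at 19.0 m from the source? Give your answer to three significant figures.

By the inverse-square law, scaling from 8.30 m to 19.0 m:
(8.30/19.0)² = 0.1908, so 1.71 × 0.1908 = 0.3263 μSv/h.

0.326 μSv/h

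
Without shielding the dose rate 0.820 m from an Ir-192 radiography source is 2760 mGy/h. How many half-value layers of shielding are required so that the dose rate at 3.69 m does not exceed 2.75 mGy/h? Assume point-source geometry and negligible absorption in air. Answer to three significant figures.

5.63 half-value layers

At 3.69 m, distance alone gives (0.820/3.69)² = 0.04938, so 2760 × 0.04938 = 136.3 mGy/h.
Further attenuation needed: 136.3/2.75 = 49.56.
n = log₂(49.56) = 5.631 half-value layers.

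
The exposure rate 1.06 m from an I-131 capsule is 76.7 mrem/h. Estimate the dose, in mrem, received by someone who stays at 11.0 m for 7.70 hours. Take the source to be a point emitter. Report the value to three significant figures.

5.48 mrem

Intensity scales as (d₁/d₂)², so rate at 11.0 m:
(1.06/11.0)² = 0.009286, so 76.7 × 0.009286 = 0.7122 mrem/h.
Dose = rate × time = 0.7122 mrem/h × 7.700 h = 5.484 mrem.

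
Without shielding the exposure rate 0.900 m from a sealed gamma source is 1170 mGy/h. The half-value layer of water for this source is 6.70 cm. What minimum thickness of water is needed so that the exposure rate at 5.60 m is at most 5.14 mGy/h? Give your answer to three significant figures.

17.1 cm

At 5.60 m, distance alone gives (0.900/5.60)² = 0.02583, so 1170 × 0.02583 = 30.22 mGy/h.
Further attenuation needed: 30.22/5.14 = 5.879.
n = log₂(5.879) = 2.556 half-value layers.
Thickness = 2.556 × 6.70 cm = 17.13 cm.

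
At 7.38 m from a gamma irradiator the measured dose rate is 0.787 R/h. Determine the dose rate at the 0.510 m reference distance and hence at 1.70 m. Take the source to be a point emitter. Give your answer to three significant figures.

Since intensity falls as 1/r²,
At 0.510 m: (7.38/0.510)² = 209.4, so 0.787 × 209.4 = 164.8 R/h
At 1.70 m: 164.8 × (0.510/1.70)² = 164.8 × 0.09000 = 14.83 R/h.

165 R/h; 14.8 R/h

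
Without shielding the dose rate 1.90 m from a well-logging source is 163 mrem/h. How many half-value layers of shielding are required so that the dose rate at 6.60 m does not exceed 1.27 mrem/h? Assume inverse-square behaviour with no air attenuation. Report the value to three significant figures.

At 6.60 m, distance alone gives (1.90/6.60)² = 0.08287, so 163 × 0.08287 = 13.51 mrem/h.
Further attenuation needed: 13.51/1.27 = 10.64.
n = log₂(10.64) = 3.411 half-value layers.

3.41 half-value layers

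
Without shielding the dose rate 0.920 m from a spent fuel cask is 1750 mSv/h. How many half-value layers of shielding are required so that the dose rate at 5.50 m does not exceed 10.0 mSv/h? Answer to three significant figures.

2.29 half-value layers

At 5.50 m, distance alone gives (0.920/5.50)² = 0.02798, so 1750 × 0.02798 = 48.97 mSv/h.
Further attenuation needed: 48.97/10.0 = 4.897.
n = log₂(4.897) = 2.292 half-value layers.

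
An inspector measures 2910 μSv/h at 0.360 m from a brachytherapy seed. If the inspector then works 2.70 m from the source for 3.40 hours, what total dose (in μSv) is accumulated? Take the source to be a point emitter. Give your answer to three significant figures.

176 μSv

Since intensity falls as 1/r², rate at 2.70 m:
2910 × (0.360/2.70)² = 2910 × 0.01778 = 51.74 μSv/h.
Dose = rate × time = 51.74 μSv/h × 3.400 h = 175.9 μSv.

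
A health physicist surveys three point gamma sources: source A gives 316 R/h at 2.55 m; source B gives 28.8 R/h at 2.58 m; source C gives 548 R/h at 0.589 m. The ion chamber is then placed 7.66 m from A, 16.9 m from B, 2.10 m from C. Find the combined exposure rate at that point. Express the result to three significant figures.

78.8 R/h

Each source contributes Iᵢ·(dᵢ/rᵢ)²; contributions add.
A: 316 × (2.55/7.66)² = 35.02 R/h
B: 28.8 × (2.58/16.9)² = 0.6712 R/h
C: 548 × (0.589/2.10)² = 43.11 R/h
Total = 35.02 + 0.6712 + 43.11 = 78.80 R/h.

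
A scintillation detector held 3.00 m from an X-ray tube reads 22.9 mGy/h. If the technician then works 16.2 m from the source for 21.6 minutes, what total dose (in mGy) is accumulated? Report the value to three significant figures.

0.283 mGy

Using I₁d₁² = I₂d₂², rate at 16.2 m:
22.9 × (3.00/16.2)² = 22.9 × 0.03429 = 0.7852 mGy/h.
Dose = rate × time = 0.7852 mGy/h × 0.3600 h = 0.2827 mGy.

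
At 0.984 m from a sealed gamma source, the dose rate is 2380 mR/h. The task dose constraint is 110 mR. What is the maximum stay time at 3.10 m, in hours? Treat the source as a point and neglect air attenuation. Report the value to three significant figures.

Since intensity falls as 1/r², rate at 3.10 m:
2380 × (0.984/3.10)² = 2380 × 0.1008 = 239.9 mR/h.
Stay time = 110 mR ÷ 239.9 mR/h = 0.4585 h.

0.459 h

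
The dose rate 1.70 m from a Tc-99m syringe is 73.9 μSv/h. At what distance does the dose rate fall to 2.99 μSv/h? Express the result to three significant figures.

Intensity scales as (d₁/d₂)², so d₂ = d₁·√(I₁/I₂).
I₁/I₂ = 73.9/2.99 = 24.72, so d₂ = 1.70 × √24.72 = 8.452 m.

8.45 m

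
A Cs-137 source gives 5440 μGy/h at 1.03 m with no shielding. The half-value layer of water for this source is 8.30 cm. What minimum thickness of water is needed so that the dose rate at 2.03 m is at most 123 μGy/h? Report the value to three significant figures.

At 2.03 m, distance alone gives 5440 × (1.03/2.03)² = 5440 × 0.2574 = 1400 μGy/h.
Further attenuation needed: 1400/123 = 11.38.
n = log₂(11.38) = 3.508 half-value layers.
Thickness = 3.508 × 8.30 cm = 29.12 cm.

29.1 cm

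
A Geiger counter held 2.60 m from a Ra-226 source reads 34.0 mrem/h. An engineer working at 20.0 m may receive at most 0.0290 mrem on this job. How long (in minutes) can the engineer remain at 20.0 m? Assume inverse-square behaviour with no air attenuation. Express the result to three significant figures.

3.03 min

Since intensity falls as 1/r², rate at 20.0 m:
(2.60/20.0)² = 0.01690, so 34.0 × 0.01690 = 0.5746 mrem/h.
Stay time = 0.0290 mrem ÷ 0.5746 mrem/h = 0.05047 h = 3.028 min.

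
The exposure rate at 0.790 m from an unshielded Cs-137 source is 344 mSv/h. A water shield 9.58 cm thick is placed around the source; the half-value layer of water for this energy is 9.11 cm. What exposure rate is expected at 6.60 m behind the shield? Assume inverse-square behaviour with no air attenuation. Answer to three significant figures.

Distance alone: 344 × (0.790/6.60)² = 344 × 0.01433 = 4.930 mSv/h.
Shield: 9.58/9.11 = 1.052 half-value layers → attenuation 2^(−1.052) = 0.4823.
Combined: 4.930 × 0.4823 = 2.378 mSv/h.

2.38 mSv/h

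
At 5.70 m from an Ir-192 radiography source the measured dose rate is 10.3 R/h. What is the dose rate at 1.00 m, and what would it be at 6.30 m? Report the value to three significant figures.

Using I₁d₁² = I₂d₂²,
At 1.00 m: 10.3 × (5.70/1.00)² = 10.3 × 32.49 = 334.6 R/h
At 6.30 m: (1.00/6.30)² = 0.02520, so 334.6 × 0.02520 = 8.432 R/h.

335 R/h; 8.43 R/h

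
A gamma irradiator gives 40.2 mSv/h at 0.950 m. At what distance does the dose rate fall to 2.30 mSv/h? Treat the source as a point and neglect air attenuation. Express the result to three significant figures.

3.97 m

Applying the 1/r² law, d₂ = d₁·√(I₁/I₂).
I₁/I₂ = 40.2/2.30 = 17.48, so d₂ = 0.950 × √17.48 = 3.972 m.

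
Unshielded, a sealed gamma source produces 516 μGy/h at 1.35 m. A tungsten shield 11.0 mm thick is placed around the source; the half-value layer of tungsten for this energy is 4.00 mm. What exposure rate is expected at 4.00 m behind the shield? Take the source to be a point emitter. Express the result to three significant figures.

Distance alone: (1.35/4.00)² = 0.1139, so 516 × 0.1139 = 58.77 μGy/h.
Shield: 11.0/4.00 = 2.750 half-value layers → attenuation 2^(−2.750) = 0.1487.
Combined: 58.77 × 0.1487 = 8.739 μGy/h.

8.74 μGy/h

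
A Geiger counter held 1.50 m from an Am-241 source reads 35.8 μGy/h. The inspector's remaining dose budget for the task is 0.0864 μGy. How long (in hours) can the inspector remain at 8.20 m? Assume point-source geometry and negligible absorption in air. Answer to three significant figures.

0.0721 h

Since intensity falls as 1/r², rate at 8.20 m:
(1.50/8.20)² = 0.03346, so 35.8 × 0.03346 = 1.198 μGy/h.
Stay time = 0.0864 μGy ÷ 1.198 μGy/h = 0.07212 h.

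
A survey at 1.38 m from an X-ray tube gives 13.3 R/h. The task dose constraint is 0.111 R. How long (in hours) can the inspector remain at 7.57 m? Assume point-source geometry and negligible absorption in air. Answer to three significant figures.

0.251 h

Applying the 1/r² law, rate at 7.57 m:
(1.38/7.57)² = 0.03323, so 13.3 × 0.03323 = 0.4420 R/h.
Stay time = 0.111 R ÷ 0.4420 R/h = 0.2511 h.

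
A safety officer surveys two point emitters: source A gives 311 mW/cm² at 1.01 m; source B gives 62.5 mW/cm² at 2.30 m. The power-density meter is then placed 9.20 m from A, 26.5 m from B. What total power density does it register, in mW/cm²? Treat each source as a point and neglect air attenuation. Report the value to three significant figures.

By superposition, sum each source's inverse-square contribution:
A: 311 × (1.01/9.20)² = 3.748 mW/cm²
B: 62.5 × (2.30/26.5)² = 0.4708 mW/cm²
Total = 3.748 + 0.4708 = 4.219 mW/cm².

4.22 mW/cm²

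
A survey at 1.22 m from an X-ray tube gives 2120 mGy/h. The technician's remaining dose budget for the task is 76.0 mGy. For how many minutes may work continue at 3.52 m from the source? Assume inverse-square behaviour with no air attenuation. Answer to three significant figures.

17.9 min

Since intensity falls as 1/r², rate at 3.52 m:
2120 × (1.22/3.52)² = 2120 × 0.1201 = 254.6 mGy/h.
Stay time = 76.0 mGy ÷ 254.6 mGy/h = 0.2985 h = 17.91 min.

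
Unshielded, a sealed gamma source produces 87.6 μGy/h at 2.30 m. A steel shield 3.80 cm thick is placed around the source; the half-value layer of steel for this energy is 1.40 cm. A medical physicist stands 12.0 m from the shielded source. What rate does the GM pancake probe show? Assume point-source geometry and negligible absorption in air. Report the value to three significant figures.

0.490 μGy/h

Distance alone: 87.6 × (2.30/12.0)² = 87.6 × 0.03674 = 3.218 μGy/h.
Shield: 3.80/1.40 = 2.714 half-value layers → attenuation 2^(−2.714) = 0.1524.
Combined: 3.218 × 0.1524 = 0.4904 μGy/h.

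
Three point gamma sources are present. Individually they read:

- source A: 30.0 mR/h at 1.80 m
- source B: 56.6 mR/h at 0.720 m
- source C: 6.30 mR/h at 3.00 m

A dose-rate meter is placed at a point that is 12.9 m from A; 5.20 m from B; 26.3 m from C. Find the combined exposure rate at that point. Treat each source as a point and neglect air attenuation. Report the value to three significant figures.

1.75 mR/h

By superposition, sum each source's inverse-square contribution:
A: 30.0 × (1.80/12.9)² = 0.5841 mR/h
B: 56.6 × (0.720/5.20)² = 1.085 mR/h
C: 6.30 × (3.00/26.3)² = 0.08197 mR/h
Total = 0.5841 + 1.085 + 0.08197 = 1.751 mR/h.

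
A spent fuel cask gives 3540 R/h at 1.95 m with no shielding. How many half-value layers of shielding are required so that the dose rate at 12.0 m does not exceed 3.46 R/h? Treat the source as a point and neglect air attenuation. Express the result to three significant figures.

At 12.0 m, distance alone gives 3540 × (1.95/12.0)² = 3540 × 0.02641 = 93.49 R/h.
Further attenuation needed: 93.49/3.46 = 27.02.
n = log₂(27.02) = 4.756 half-value layers.

4.76 half-value layers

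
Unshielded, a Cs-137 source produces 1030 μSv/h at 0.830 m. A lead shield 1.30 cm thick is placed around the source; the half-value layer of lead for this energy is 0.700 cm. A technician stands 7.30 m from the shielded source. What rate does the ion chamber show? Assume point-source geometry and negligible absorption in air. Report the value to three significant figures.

3.68 μSv/h

Distance alone: (0.830/7.30)² = 0.01293, so 1030 × 0.01293 = 13.32 μSv/h.
Shield: 1.30/0.700 = 1.857 half-value layers → attenuation 2^(−1.857) = 0.2760.
Combined: 13.32 × 0.2760 = 3.676 μSv/h.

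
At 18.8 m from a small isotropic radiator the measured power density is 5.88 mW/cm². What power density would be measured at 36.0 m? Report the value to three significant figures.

Applying the 1/r² law, scaling from 18.8 m to 36.0 m:
(18.8/36.0)² = 0.2727, so 5.88 × 0.2727 = 1.603 mW/cm².

1.60 mW/cm²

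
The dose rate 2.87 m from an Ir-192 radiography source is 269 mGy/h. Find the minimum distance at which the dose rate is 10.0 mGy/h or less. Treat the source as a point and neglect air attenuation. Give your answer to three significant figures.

By the inverse-square law, d₂ = d₁·√(I₁/I₂).
I₁/I₂ = 269/10.0 = 26.90, so d₂ = 2.87 × √26.90 = 14.89 m.

14.9 m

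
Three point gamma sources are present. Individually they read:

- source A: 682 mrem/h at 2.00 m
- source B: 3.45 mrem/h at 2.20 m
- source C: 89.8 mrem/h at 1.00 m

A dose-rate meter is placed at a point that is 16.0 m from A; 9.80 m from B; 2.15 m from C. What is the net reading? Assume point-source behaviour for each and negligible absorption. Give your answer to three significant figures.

By superposition, sum each source's inverse-square contribution:
A: 682 × (2.00/16.0)² = 10.66 mrem/h
B: 3.45 × (2.20/9.80)² = 0.1739 mrem/h
C: 89.8 × (1.00/2.15)² = 19.43 mrem/h
Total = 10.66 + 0.1739 + 19.43 = 30.26 mrem/h.

30.3 mrem/h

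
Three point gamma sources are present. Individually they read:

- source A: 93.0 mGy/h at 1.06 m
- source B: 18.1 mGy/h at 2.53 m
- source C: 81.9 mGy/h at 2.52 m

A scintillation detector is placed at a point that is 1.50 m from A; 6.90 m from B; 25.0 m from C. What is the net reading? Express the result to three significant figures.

49.7 mGy/h

Each source contributes Iᵢ·(dᵢ/rᵢ)²; contributions add.
A: 93.0 × (1.06/1.50)² = 46.44 mGy/h
B: 18.1 × (2.53/6.90)² = 2.433 mGy/h
C: 81.9 × (2.52/25.0)² = 0.8322 mGy/h
Total = 46.44 + 2.433 + 0.8322 = 49.71 mGy/h.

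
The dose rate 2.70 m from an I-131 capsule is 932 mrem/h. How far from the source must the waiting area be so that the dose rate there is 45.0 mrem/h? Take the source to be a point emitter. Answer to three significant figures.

12.3 m

By the inverse-square law, d₂ = d₁·√(I₁/I₂).
I₁/I₂ = 932/45.0 = 20.71, so d₂ = 2.70 × √20.71 = 12.29 m.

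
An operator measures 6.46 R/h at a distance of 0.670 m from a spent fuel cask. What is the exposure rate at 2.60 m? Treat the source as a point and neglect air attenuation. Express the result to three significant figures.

By the inverse-square law, the rate at 2.60 m is
6.46 × (0.670/2.60)² = 6.46 × 0.06641 = 0.4290 R/h.

0.429 R/h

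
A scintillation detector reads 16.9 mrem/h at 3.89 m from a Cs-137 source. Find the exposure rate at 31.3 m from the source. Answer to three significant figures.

0.261 mrem/h

Since intensity falls as 1/r², the rate at 31.3 m is
16.9 × (3.89/31.3)² = 16.9 × 0.01545 = 0.2611 mrem/h.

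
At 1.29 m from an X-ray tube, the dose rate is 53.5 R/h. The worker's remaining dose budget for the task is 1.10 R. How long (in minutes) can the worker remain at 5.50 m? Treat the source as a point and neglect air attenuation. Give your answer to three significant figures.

Intensity scales as (d₁/d₂)², so rate at 5.50 m:
(1.29/5.50)² = 0.05501, so 53.5 × 0.05501 = 2.943 R/h.
Stay time = 1.10 R ÷ 2.943 R/h = 0.3738 h = 22.43 min.

22.4 min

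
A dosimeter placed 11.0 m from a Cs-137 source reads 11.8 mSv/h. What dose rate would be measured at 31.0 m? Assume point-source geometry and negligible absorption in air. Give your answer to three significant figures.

Using I₁d₁² = I₂d₂², scaling from 11.0 m to 31.0 m:
11.8 × (11.0/31.0)² = 11.8 × 0.1259 = 1.486 mSv/h.

1.49 mSv/h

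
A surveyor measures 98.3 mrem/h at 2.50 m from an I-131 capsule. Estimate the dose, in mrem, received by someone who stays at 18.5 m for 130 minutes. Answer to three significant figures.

Intensity scales as (d₁/d₂)², so rate at 18.5 m:
98.3 × (2.50/18.5)² = 98.3 × 0.01826 = 1.795 mrem/h.
Dose = rate × time = 1.795 mrem/h × 2.167 h = 3.890 mrem.

3.89 mrem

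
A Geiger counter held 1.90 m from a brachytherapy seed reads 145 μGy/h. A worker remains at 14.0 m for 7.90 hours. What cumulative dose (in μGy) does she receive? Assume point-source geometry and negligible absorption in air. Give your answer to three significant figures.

Intensity scales as (d₁/d₂)², so rate at 14.0 m:
(1.90/14.0)² = 0.01842, so 145 × 0.01842 = 2.671 μGy/h.
Dose = rate × time = 2.671 μGy/h × 7.900 h = 21.10 μGy.

21.1 μGy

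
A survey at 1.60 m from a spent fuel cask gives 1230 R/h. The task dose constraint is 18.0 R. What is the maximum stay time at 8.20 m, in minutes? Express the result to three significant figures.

Since intensity falls as 1/r², rate at 8.20 m:
(1.60/8.20)² = 0.03807, so 1230 × 0.03807 = 46.83 R/h.
Stay time = 18.0 R ÷ 46.83 R/h = 0.3844 h = 23.06 min.

23.1 min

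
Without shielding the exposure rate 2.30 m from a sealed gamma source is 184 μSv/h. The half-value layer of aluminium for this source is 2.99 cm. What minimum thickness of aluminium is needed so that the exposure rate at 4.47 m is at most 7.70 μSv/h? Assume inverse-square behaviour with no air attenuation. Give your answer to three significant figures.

At 4.47 m, distance alone gives 184 × (2.30/4.47)² = 184 × 0.2648 = 48.72 μSv/h.
Further attenuation needed: 48.72/7.70 = 6.327.
n = log₂(6.327) = 2.662 half-value layers.
Thickness = 2.662 × 2.99 cm = 7.959 cm.

7.96 cm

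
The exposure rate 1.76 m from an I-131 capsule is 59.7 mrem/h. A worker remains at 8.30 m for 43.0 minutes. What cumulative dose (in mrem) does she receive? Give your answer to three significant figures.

1.92 mrem

Applying the 1/r² law, rate at 8.30 m:
59.7 × (1.76/8.30)² = 59.7 × 0.04496 = 2.684 mrem/h.
Dose = rate × time = 2.684 mrem/h × 0.7167 h = 1.924 mrem.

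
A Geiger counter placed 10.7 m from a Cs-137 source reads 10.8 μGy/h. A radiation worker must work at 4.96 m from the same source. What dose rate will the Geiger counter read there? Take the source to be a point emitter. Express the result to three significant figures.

50.3 μGy/h

By the inverse-square law, scaling from 10.7 m to 4.96 m:
10.8 × (10.7/4.96)² = 10.8 × 4.654 = 50.26 μGy/h.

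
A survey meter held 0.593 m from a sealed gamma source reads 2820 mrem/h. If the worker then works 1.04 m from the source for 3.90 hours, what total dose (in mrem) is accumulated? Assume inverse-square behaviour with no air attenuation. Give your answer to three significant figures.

3580 mrem

By the inverse-square law, rate at 1.04 m:
2820 × (0.593/1.04)² = 2820 × 0.3251 = 916.8 mrem/h.
Dose = rate × time = 916.8 mrem/h × 3.900 h = 3576 mrem.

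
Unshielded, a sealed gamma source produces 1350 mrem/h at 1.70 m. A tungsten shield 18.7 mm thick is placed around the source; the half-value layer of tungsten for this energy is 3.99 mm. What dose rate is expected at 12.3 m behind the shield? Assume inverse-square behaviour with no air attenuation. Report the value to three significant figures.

Distance alone: 1350 × (1.70/12.3)² = 1350 × 0.01910 = 25.79 mrem/h.
Shield: 18.7/3.99 = 4.687 half-value layers → attenuation 2^(−4.687) = 0.03882.
Combined: 25.79 × 0.03882 = 1.001 mrem/h.

1.00 mrem/h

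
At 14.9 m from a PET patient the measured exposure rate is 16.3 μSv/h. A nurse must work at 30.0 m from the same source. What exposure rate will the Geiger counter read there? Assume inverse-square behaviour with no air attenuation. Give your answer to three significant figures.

4.02 μSv/h

Using I₁d₁² = I₂d₂², scaling from 14.9 m to 30.0 m:
16.3 × (14.9/30.0)² = 16.3 × 0.2467 = 4.021 μSv/h.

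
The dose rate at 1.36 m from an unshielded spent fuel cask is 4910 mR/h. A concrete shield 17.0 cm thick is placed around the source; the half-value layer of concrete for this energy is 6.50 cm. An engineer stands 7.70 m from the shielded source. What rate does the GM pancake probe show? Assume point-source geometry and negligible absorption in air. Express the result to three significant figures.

Distance alone: 4910 × (1.36/7.70)² = 4910 × 0.03120 = 153.2 mR/h.
Shield: 17.0/6.50 = 2.615 half-value layers → attenuation 2^(−2.615) = 0.1632.
Combined: 153.2 × 0.1632 = 25.00 mR/h.

25.0 mR/h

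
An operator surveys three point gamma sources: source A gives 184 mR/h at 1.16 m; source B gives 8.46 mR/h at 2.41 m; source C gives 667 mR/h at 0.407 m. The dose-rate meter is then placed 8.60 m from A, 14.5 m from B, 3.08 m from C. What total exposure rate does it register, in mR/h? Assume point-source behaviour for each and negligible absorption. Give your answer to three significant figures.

15.2 mR/h

By superposition, sum each source's inverse-square contribution:
A: 184 × (1.16/8.60)² = 3.348 mR/h
B: 8.46 × (2.41/14.5)² = 0.2337 mR/h
C: 667 × (0.407/3.08)² = 11.65 mR/h
Total = 3.348 + 0.2337 + 11.65 = 15.23 mR/h.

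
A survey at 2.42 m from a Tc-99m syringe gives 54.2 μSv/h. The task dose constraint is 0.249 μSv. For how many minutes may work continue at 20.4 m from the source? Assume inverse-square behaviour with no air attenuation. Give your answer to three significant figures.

19.6 min

Using I₁d₁² = I₂d₂², rate at 20.4 m:
(2.42/20.4)² = 0.01407, so 54.2 × 0.01407 = 0.7626 μSv/h.
Stay time = 0.249 μSv ÷ 0.7626 μSv/h = 0.3265 h = 19.59 min.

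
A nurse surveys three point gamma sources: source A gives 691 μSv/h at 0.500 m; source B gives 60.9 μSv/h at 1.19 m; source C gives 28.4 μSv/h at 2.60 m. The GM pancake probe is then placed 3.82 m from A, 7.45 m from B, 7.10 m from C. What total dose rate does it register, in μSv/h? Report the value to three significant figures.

17.2 μSv/h

Each source contributes Iᵢ·(dᵢ/rᵢ)²; contributions add.
A: 691 × (0.500/3.82)² = 11.84 μSv/h
B: 60.9 × (1.19/7.45)² = 1.554 μSv/h
C: 28.4 × (2.60/7.10)² = 3.808 μSv/h
Total = 11.84 + 1.554 + 3.808 = 17.20 μSv/h.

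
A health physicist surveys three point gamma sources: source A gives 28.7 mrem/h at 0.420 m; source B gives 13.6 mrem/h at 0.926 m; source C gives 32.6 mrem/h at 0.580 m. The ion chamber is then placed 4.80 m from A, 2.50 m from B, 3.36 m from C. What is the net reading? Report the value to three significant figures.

3.06 mrem/h

Each source contributes Iᵢ·(dᵢ/rᵢ)²; contributions add.
A: 28.7 × (0.420/4.80)² = 0.2197 mrem/h
B: 13.6 × (0.926/2.50)² = 1.866 mrem/h
C: 32.6 × (0.580/3.36)² = 0.9714 mrem/h
Total = 0.2197 + 1.866 + 0.9714 = 3.057 mrem/h.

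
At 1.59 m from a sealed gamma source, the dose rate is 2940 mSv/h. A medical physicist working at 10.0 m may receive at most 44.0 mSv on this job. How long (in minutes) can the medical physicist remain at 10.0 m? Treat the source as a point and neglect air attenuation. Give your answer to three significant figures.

35.5 min

Using I₁d₁² = I₂d₂², rate at 10.0 m:
2940 × (1.59/10.0)² = 2940 × 0.02528 = 74.32 mSv/h.
Stay time = 44.0 mSv ÷ 74.32 mSv/h = 0.5920 h = 35.52 min.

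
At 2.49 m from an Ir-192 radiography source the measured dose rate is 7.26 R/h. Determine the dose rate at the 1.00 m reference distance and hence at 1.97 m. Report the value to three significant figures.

45.0 R/h; 11.6 R/h

Using I₁d₁² = I₂d₂²,
At 1.00 m: 7.26 × (2.49/1.00)² = 7.26 × 6.200 = 45.01 R/h
At 1.97 m: 45.01 × (1.00/1.97)² = 45.01 × 0.2577 = 11.60 R/h.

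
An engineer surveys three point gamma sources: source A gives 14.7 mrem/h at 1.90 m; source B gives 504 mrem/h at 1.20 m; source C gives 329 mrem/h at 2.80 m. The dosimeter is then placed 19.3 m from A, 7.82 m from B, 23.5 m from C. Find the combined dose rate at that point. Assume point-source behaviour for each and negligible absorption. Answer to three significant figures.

16.7 mrem/h

By superposition, sum each source's inverse-square contribution:
A: 14.7 × (1.90/19.3)² = 0.1425 mrem/h
B: 504 × (1.20/7.82)² = 11.87 mrem/h
C: 329 × (2.80/23.5)² = 4.671 mrem/h
Total = 0.1425 + 11.87 + 4.671 = 16.68 mrem/h.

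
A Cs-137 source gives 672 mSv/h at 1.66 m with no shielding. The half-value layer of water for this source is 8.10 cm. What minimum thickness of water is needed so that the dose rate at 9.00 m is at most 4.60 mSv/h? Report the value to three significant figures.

18.7 cm

At 9.00 m, distance alone gives (1.66/9.00)² = 0.03402, so 672 × 0.03402 = 22.86 mSv/h.
Further attenuation needed: 22.86/4.60 = 4.970.
n = log₂(4.970) = 2.313 half-value layers.
Thickness = 2.313 × 8.10 cm = 18.74 cm.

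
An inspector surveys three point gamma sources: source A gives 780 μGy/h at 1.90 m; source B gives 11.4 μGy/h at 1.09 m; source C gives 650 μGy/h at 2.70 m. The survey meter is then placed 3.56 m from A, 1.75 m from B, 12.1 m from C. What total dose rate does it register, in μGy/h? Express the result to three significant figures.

By superposition, sum each source's inverse-square contribution:
A: 780 × (1.90/3.56)² = 222.2 μGy/h
B: 11.4 × (1.09/1.75)² = 4.423 μGy/h
C: 650 × (2.70/12.1)² = 32.36 μGy/h
Total = 222.2 + 4.423 + 32.36 = 259.0 μGy/h.

259 μGy/h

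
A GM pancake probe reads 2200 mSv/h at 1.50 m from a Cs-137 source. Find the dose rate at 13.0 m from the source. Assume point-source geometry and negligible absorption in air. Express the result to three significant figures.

By the inverse-square law, the rate at 13.0 m is
2200 × (1.50/13.0)² = 2200 × 0.01331 = 29.28 mSv/h.

29.3 mSv/h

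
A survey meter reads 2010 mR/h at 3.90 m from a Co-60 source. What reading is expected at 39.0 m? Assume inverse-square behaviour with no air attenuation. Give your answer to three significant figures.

Intensity scales as (d₁/d₂)², so the rate at 39.0 m is
(3.90/39.0)² = 0.01000, so 2010 × 0.01000 = 20.10 mR/h.

20.1 mR/h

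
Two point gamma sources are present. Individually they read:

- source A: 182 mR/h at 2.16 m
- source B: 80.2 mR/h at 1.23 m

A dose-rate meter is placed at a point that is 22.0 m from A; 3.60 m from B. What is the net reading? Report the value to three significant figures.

11.1 mR/h

By superposition, sum each source's inverse-square contribution:
A: 182 × (2.16/22.0)² = 1.754 mR/h
B: 80.2 × (1.23/3.60)² = 9.362 mR/h
Total = 1.754 + 9.362 = 11.12 mR/h.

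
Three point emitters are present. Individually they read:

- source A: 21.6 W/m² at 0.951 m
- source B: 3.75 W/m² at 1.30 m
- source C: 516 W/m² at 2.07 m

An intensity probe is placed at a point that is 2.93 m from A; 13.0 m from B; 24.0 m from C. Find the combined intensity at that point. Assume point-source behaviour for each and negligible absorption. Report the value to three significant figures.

6.15 W/m²

By superposition, sum each source's inverse-square contribution:
A: 21.6 × (0.951/2.93)² = 2.276 W/m²
B: 3.75 × (1.30/13.0)² = 0.03750 W/m²
C: 516 × (2.07/24.0)² = 3.839 W/m²
Total = 2.276 + 0.03750 + 3.839 = 6.152 W/m².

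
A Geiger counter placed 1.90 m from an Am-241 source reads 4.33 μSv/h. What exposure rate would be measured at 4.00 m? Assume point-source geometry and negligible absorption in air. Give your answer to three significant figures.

0.977 μSv/h

Since intensity falls as 1/r², scaling from 1.90 m to 4.00 m:
(1.90/4.00)² = 0.2256, so 4.33 × 0.2256 = 0.9768 μSv/h.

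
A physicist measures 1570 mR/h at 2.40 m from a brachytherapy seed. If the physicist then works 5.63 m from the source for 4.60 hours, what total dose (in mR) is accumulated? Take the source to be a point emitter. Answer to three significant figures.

1310 mR

Intensity scales as (d₁/d₂)², so rate at 5.63 m:
(2.40/5.63)² = 0.1817, so 1570 × 0.1817 = 285.3 mR/h.
Dose = rate × time = 285.3 mR/h × 4.600 h = 1312 mR.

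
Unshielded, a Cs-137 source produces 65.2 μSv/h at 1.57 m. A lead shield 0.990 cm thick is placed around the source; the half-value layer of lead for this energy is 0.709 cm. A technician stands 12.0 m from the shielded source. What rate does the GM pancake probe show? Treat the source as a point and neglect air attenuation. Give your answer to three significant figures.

Distance alone: (1.57/12.0)² = 0.01712, so 65.2 × 0.01712 = 1.116 μSv/h.
Shield: 0.990/0.709 = 1.396 half-value layers → attenuation 2^(−1.396) = 0.3800.
Combined: 1.116 × 0.3800 = 0.4241 μSv/h.

0.424 μSv/h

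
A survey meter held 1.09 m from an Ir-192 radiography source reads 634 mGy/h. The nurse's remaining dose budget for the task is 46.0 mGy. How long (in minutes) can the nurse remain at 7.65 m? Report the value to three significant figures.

214 min

Applying the 1/r² law, rate at 7.65 m:
634 × (1.09/7.65)² = 634 × 0.02030 = 12.87 mGy/h.
Stay time = 46.0 mGy ÷ 12.87 mGy/h = 3.574 h = 214.4 min.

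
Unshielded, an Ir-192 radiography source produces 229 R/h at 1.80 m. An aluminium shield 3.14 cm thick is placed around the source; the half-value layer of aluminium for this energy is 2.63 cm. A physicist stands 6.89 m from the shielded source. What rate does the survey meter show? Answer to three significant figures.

6.83 R/h

Distance alone: 229 × (1.80/6.89)² = 229 × 0.06825 = 15.63 R/h.
Shield: 3.14/2.63 = 1.194 half-value layers → attenuation 2^(−1.194) = 0.4371.
Combined: 15.63 × 0.4371 = 6.832 R/h.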